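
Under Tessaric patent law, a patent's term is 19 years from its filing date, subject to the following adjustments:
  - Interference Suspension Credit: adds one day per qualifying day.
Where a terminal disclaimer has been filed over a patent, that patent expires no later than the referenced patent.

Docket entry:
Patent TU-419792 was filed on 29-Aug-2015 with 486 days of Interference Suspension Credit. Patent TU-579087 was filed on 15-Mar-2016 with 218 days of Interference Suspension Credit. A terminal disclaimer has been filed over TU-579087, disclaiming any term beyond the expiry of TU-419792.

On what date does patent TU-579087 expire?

Natural term of TU-579087:
  Base: filing + 19 years → 15 March 2035.
  Interference Suspension Credit: +218 days → 19 October 2035.
Expiry of referenced patent TU-419792:
  Base: filing + 19 years → 29 August 2034.
  Interference Suspension Credit: +486 days → 28 December 2035.
Terminal disclaimer: TU-579087 expires on the earlier of 19 October 2035 and 28 December 2035.

2035-10-19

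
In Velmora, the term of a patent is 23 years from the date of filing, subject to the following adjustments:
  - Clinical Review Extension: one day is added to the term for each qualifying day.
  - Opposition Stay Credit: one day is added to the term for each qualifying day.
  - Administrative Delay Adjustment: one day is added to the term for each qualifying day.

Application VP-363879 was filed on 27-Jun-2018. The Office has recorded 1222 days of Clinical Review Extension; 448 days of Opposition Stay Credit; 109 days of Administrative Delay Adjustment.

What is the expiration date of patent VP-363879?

Base term: filing date + 23 years → 27 June 2041.
Clinical Review Extension: +1222 days → 31 October 2044.
Opposition Stay Credit: +448 days → 22 January 2046.
Administrative Delay Adjustment: +109 days → 11 May 2046.

May 11, 2046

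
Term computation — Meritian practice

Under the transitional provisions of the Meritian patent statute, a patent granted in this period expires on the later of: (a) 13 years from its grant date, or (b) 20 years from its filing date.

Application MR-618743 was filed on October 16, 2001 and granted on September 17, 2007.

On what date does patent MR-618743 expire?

2021-10-16

(a) grant + 13 years → 17 September 2020.
(b) filing + 20 years → 16 October 2021.
Later of the two: 16 October 2021.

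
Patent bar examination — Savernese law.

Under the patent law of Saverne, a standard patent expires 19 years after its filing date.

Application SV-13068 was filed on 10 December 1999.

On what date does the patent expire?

Filing date + 19 years → 10 December 2018.

2018-12-10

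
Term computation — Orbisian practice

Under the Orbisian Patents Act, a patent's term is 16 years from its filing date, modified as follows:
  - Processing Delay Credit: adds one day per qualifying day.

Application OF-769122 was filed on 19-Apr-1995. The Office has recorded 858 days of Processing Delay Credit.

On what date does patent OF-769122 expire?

Base term: filing date + 16 years → 19 April 2011.
Processing Delay Credit: +858 days → 24 August 2013.

2013-08-24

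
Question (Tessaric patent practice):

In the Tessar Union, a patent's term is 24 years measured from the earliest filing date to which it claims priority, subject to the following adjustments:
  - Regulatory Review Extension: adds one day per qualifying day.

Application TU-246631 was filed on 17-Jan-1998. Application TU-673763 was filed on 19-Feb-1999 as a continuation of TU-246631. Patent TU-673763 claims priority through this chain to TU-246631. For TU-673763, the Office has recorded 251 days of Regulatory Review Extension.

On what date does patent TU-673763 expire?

Earliest priority filing: 17 January 1998.
Base term: 17 January 1998 + 24 years → 17 January 2022.
Regulatory Review Extension: +251 days → 25 September 2022.

September 25, 2022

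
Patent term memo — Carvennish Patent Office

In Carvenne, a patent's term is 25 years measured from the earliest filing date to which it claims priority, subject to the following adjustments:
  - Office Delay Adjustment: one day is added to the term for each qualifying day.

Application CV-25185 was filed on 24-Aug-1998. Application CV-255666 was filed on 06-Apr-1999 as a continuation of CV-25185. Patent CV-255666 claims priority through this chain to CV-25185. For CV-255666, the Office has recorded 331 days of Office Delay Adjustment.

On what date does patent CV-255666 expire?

July 20, 2024

Earliest priority filing: 24 August 1998.
Base term: 24 August 1998 + 25 years → 24 August 2023.
Office Delay Adjustment: +331 days → 20 July 2024.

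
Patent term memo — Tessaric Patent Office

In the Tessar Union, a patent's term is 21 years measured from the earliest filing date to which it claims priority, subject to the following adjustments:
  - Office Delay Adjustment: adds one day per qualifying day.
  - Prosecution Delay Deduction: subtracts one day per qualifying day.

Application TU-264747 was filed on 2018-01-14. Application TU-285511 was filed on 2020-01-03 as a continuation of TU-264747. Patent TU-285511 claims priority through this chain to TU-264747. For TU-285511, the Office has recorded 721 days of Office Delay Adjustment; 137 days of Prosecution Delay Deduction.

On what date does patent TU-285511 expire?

Earliest priority filing: 14 January 2018.
Base term: 14 January 2018 + 21 years → 14 January 2039.
Office Delay Adjustment: +721 days → 4 January 2041.
Prosecution Delay Deduction: −137 days → 20 August 2040.

August 20, 2040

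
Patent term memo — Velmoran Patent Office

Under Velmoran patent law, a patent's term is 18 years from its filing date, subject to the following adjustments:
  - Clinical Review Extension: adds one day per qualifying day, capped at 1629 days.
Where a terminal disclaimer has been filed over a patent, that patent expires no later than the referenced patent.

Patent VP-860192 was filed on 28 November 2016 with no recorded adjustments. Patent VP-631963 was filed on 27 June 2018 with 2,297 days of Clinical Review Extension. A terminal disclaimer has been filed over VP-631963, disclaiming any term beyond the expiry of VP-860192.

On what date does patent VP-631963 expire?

November 28, 2034

Natural term of VP-631963:
  Base: filing + 18 years → 27 June 2036.
  Clinical Review Extension: 2297 days claimed exceeds the 1629-day cap, so +1629 days → 12 December 2040.
Expiry of referenced patent VP-860192:
  Base: filing + 18 years → 28 November 2034.
Terminal disclaimer: VP-631963 expires on the earlier of 12 December 2040 and 28 November 2034.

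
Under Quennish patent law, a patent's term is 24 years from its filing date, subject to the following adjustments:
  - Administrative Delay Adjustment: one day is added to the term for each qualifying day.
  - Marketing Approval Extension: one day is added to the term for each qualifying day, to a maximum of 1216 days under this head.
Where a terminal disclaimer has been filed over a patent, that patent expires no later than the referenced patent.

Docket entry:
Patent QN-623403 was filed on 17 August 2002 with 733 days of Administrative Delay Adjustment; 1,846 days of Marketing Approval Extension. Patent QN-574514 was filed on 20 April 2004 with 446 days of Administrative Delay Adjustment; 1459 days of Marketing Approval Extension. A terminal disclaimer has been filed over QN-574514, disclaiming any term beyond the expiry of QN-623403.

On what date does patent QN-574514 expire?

2031-12-18

Natural term of QN-574514:
  Base: filing + 24 years → 20 April 2028.
  Administrative Delay Adjustment: +446 days → 10 July 2029.
  Marketing Approval Extension: 1459 days claimed exceeds the 1216-day cap, so +1216 days → 7 November 2032.
Expiry of referenced patent QN-623403:
  Base: filing + 24 years → 17 August 2026.
  Administrative Delay Adjustment: +733 days → 19 August 2028.
  Marketing Approval Extension: 1846 days claimed exceeds the 1216-day cap, so +1216 days → 18 December 2031.
Terminal disclaimer: QN-574514 expires on the earlier of 7 November 2032 and 18 December 2031.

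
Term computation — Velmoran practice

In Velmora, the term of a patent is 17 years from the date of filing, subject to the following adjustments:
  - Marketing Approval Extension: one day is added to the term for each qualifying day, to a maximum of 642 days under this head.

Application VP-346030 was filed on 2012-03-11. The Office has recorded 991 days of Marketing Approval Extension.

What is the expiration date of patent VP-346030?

2030-12-13

Base term: filing date + 17 years → 11 March 2029.
Marketing Approval Extension: 991 days claimed exceeds the 642-day cap, so +642 days → 13 December 2030.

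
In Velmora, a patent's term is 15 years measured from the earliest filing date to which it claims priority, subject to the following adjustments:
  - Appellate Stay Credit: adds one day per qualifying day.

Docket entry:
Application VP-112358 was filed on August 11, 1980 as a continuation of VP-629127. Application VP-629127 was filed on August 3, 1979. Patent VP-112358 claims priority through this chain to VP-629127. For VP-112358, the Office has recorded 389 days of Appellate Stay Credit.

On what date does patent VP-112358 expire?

Earliest priority filing: 3 August 1979.
Base term: 3 August 1979 + 15 years → 3 August 1994.
Appellate Stay Credit: +389 days → 27 August 1995.

August 27, 1995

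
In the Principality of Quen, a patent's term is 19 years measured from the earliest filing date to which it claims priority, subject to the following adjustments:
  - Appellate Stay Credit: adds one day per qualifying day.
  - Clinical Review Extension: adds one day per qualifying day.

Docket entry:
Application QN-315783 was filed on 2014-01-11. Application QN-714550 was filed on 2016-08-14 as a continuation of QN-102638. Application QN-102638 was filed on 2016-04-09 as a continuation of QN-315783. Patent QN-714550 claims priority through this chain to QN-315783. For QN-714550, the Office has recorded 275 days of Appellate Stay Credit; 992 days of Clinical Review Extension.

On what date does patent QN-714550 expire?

2036-07-01

Earliest priority filing: 11 January 2014.
Base term: 11 January 2014 + 19 years → 11 January 2033.
Appellate Stay Credit: +275 days → 13 October 2033.
Clinical Review Extension: +992 days → 1 July 2036.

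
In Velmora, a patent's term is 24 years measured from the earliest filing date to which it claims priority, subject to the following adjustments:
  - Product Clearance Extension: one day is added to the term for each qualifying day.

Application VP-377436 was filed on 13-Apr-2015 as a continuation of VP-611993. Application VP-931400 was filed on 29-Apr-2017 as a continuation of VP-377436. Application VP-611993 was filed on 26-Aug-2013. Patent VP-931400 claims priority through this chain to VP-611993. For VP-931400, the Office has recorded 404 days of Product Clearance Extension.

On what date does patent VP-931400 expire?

Earliest priority filing: 26 August 2013.
Base term: 26 August 2013 + 24 years → 26 August 2037.
Product Clearance Extension: +404 days → 4 October 2038.

2038-10-04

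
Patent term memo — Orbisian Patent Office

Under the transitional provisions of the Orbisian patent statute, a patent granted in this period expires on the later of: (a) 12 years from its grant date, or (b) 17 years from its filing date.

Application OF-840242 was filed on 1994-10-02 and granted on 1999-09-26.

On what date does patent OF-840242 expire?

(a) grant + 12 years → 26 September 2011.
(b) filing + 17 years → 2 October 2011.
Later of the two: 2 October 2011.

2011-10-02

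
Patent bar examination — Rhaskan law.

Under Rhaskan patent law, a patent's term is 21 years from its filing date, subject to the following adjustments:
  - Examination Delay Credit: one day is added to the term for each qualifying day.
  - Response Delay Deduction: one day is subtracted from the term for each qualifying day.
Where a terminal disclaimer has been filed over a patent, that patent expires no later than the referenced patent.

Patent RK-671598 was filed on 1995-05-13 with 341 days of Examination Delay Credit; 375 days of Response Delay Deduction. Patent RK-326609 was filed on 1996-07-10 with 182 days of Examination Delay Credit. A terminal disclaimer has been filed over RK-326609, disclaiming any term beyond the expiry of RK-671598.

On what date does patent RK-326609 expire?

April 9, 2016

Natural term of RK-326609:
  Base: filing + 21 years → 10 July 2017.
  Examination Delay Credit: +182 days → 8 January 2018.
Expiry of referenced patent RK-671598:
  Base: filing + 21 years → 13 May 2016.
  Examination Delay Credit: +341 days → 19 April 2017.
  Response Delay Deduction: −375 days → 9 April 2016.
Terminal disclaimer: RK-326609 expires on the earlier of 8 January 2018 and 9 April 2016.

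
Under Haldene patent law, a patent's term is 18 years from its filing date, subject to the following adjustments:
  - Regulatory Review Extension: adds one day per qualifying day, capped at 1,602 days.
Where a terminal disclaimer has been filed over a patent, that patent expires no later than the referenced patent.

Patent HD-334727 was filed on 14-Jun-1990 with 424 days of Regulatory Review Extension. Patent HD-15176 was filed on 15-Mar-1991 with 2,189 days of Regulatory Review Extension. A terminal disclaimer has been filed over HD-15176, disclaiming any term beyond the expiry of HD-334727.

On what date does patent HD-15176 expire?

2009-08-12

Natural term of HD-15176:
  Base: filing + 18 years → 15 March 2009.
  Regulatory Review Extension: 2189 days claimed exceeds the 1602-day cap, so +1602 days → 3 August 2013.
Expiry of referenced patent HD-334727:
  Base: filing + 18 years → 14 June 2008.
  Regulatory Review Extension: 424 days (within the 1602-day cap) → +424 days → 12 August 2009.
Terminal disclaimer: HD-15176 expires on the earlier of 3 August 2013 and 12 August 2009.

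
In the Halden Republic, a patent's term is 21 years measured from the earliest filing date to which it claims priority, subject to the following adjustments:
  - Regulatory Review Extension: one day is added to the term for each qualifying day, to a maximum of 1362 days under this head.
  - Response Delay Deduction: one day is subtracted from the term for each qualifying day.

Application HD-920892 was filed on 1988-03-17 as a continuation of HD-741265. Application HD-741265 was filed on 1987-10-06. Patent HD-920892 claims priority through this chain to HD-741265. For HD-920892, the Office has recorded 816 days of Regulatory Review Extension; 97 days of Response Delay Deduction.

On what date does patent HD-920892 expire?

Earliest priority filing: 6 October 1987.
Base term: 6 October 1987 + 21 years → 6 October 2008.
Regulatory Review Extension: 816 days (within the 1362-day cap) → +816 days → 31 December 2010.
Response Delay Deduction: −97 days → 25 September 2010.

September 25, 2010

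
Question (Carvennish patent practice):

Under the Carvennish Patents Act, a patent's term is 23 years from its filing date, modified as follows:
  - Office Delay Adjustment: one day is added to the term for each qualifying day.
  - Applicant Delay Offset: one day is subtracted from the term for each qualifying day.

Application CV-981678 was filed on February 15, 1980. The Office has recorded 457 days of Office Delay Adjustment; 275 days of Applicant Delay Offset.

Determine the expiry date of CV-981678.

August 16, 2003

Base term: filing date + 23 years → 15 February 2003.
Office Delay Adjustment: +457 days → 17 May 2004.
Applicant Delay Offset: −275 days → 16 August 2003.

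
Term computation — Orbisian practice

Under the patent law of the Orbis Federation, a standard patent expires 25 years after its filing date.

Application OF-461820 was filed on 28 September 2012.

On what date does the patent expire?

2037-09-28

Filing date + 25 years → 28 September 2037.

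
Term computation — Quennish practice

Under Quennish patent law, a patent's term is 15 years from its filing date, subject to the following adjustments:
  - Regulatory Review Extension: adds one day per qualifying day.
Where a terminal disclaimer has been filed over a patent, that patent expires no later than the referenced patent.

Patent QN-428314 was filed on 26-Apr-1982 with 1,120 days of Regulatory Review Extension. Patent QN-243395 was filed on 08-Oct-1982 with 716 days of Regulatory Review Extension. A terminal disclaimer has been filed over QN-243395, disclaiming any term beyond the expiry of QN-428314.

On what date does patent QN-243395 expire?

Natural term of QN-243395:
  Base: filing + 15 years → 8 October 1997.
  Regulatory Review Extension: +716 days → 24 September 1999.
Expiry of referenced patent QN-428314:
  Base: filing + 15 years → 26 April 1997.
  Regulatory Review Extension: +1120 days → 20 May 2000.
Terminal disclaimer: QN-243395 expires on the earlier of 24 September 1999 and 20 May 2000.

September 24, 1999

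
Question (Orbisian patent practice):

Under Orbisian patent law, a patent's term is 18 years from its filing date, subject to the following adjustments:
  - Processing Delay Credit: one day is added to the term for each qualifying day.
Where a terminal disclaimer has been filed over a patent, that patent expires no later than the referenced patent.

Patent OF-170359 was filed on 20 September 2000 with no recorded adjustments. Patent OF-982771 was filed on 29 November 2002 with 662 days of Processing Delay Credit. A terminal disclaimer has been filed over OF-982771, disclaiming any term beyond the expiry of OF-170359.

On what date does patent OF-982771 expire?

Natural term of OF-982771:
  Base: filing + 18 years → 29 November 2020.
  Processing Delay Credit: +662 days → 22 September 2022.
Expiry of referenced patent OF-170359:
  Base: filing + 18 years → 20 September 2018.
Terminal disclaimer: OF-982771 expires on the earlier of 22 September 2022 and 20 September 2018.

2018-09-20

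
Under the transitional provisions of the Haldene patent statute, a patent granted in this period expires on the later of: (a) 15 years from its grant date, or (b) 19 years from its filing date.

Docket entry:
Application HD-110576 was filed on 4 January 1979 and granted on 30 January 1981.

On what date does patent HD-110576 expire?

(a) grant + 15 years → 30 January 1996.
(b) filing + 19 years → 4 January 1998.
Later of the two: 4 January 1998.

January 4, 1998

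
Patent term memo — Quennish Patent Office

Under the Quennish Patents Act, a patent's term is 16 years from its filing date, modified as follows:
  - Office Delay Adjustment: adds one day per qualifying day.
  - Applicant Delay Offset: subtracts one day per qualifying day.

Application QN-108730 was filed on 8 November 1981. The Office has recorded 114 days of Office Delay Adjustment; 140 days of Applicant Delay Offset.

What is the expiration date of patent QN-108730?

Base term: filing date + 16 years → 8 November 1997.
Office Delay Adjustment: +114 days → 2 March 1998.
Applicant Delay Offset: −140 days → 13 October 1997.

October 13, 1997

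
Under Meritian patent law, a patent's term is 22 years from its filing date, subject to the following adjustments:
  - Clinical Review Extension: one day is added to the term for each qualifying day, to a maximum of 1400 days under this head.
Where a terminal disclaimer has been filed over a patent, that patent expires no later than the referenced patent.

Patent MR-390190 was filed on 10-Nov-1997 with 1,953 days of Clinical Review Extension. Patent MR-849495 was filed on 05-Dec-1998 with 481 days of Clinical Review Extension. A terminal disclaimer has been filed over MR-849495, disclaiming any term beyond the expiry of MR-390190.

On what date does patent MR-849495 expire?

Natural term of MR-849495:
  Base: filing + 22 years → 5 December 2020.
  Clinical Review Extension: 481 days (within the 1400-day cap) → +481 days → 31 March 2022.
Expiry of referenced patent MR-390190:
  Base: filing + 22 years → 10 November 2019.
  Clinical Review Extension: 1953 days claimed exceeds the 1400-day cap, so +1400 days → 10 September 2023.
Terminal disclaimer: MR-849495 expires on the earlier of 31 March 2022 and 10 September 2023.

March 31, 2022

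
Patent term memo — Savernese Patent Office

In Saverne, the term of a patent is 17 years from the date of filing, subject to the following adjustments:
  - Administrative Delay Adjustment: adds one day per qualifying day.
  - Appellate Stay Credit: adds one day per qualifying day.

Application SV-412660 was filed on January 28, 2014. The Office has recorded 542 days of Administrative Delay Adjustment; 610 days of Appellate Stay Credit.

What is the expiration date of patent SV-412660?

March 25, 2034

Base term: filing date + 17 years → 28 January 2031.
Administrative Delay Adjustment: +542 days → 23 July 2032.
Appellate Stay Credit: +610 days → 25 March 2034.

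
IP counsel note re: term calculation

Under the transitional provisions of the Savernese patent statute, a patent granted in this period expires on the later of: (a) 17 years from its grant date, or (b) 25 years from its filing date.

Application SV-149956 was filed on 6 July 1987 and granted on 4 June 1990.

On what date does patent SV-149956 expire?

July 6, 2012

(a) grant + 17 years → 4 June 2007.
(b) filing + 25 years → 6 July 2012.
Later of the two: 6 July 2012.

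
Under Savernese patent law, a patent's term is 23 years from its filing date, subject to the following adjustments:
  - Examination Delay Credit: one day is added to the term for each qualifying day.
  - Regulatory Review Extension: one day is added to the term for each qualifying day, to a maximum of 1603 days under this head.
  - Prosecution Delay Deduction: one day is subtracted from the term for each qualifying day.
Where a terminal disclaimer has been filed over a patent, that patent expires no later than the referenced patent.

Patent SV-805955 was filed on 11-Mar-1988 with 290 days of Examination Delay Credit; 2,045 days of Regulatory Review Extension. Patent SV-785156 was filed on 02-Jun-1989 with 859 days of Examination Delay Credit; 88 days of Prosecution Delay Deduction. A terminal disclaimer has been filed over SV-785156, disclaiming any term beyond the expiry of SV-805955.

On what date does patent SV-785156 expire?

Natural term of SV-785156:
  Base: filing + 23 years → 2 June 2012.
  Examination Delay Credit: +859 days → 9 October 2014.
  Prosecution Delay Deduction: −88 days → 13 July 2014.
Expiry of referenced patent SV-805955:
  Base: filing + 23 years → 11 March 2011.
  Examination Delay Credit: +290 days → 26 December 2011.
  Regulatory Review Extension: 2045 days claimed exceeds the 1603-day cap, so +1603 days → 16 May 2016.
Terminal disclaimer: SV-785156 expires on the earlier of 13 July 2014 and 16 May 2016.

July 13, 2014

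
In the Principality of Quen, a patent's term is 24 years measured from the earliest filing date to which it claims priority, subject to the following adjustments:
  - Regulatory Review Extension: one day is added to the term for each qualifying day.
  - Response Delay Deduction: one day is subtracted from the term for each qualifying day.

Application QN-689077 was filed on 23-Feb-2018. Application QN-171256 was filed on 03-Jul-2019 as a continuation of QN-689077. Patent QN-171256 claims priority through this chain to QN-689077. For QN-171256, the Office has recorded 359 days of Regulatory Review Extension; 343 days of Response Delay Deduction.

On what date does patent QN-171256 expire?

2042-03-11

Earliest priority filing: 23 February 2018.
Base term: 23 February 2018 + 24 years → 23 February 2042.
Regulatory Review Extension: +359 days → 17 February 2043.
Response Delay Deduction: −343 days → 11 March 2042.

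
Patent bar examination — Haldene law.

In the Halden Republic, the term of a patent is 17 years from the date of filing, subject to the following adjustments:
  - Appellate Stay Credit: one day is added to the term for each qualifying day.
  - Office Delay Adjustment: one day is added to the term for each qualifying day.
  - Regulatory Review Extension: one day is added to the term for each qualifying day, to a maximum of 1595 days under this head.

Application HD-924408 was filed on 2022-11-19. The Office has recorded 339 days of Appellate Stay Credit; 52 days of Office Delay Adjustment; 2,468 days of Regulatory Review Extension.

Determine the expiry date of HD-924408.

April 27, 2045

Base term: filing date + 17 years → 19 November 2039.
Appellate Stay Credit: +339 days → 23 October 2040.
Office Delay Adjustment: +52 days → 14 December 2040.
Regulatory Review Extension: 2468 days claimed exceeds the 1595-day cap, so +1595 days → 27 April 2045.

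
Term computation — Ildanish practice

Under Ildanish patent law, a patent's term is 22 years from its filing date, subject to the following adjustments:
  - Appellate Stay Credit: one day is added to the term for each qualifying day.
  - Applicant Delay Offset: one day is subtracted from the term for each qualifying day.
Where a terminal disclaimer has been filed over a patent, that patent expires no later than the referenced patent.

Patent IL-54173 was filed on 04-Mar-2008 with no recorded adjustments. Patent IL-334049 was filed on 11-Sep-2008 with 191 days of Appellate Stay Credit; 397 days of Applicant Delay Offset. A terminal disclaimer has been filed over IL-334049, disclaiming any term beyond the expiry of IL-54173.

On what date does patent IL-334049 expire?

February 17, 2030

Natural term of IL-334049:
  Base: filing + 22 years → 11 September 2030.
  Appellate Stay Credit: +191 days → 21 March 2031.
  Applicant Delay Offset: −397 days → 17 February 2030.
Expiry of referenced patent IL-54173:
  Base: filing + 22 years → 4 March 2030.
Terminal disclaimer: IL-334049 expires on the earlier of 17 February 2030 and 4 March 2030.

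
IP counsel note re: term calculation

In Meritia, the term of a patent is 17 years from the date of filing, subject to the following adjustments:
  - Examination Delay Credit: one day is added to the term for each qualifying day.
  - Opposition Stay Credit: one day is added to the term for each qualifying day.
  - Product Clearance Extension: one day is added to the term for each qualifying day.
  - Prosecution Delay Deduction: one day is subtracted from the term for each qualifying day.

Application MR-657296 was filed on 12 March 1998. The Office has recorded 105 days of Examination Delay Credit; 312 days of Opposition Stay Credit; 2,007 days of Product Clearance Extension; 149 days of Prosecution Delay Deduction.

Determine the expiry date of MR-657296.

Base term: filing date + 17 years → 12 March 2015.
Examination Delay Credit: +105 days → 25 June 2015.
Opposition Stay Credit: +312 days → 2 May 2016.
Product Clearance Extension: +2007 days → 30 October 2021.
Prosecution Delay Deduction: −149 days → 3 June 2021.

June 3, 2021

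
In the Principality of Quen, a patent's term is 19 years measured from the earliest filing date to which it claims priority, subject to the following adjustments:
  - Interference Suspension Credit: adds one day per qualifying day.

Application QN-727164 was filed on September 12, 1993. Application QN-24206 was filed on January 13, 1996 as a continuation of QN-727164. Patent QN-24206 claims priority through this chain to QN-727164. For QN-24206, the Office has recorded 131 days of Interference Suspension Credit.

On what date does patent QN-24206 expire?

2013-01-21

Earliest priority filing: 12 September 1993.
Base term: 12 September 1993 + 19 years → 12 September 2012.
Interference Suspension Credit: +131 days → 21 January 2013.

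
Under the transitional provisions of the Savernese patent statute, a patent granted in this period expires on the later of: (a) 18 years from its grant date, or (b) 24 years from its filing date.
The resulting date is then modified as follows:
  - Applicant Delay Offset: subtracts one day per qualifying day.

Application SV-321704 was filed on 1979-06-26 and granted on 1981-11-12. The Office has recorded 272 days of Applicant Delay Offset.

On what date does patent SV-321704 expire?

(a) grant + 18 years → 12 November 1999.
(b) filing + 24 years → 26 June 2003.
Later of the two: 26 June 2003.
Applicant Delay Offset: −272 days → 27 September 2002.

2002-09-27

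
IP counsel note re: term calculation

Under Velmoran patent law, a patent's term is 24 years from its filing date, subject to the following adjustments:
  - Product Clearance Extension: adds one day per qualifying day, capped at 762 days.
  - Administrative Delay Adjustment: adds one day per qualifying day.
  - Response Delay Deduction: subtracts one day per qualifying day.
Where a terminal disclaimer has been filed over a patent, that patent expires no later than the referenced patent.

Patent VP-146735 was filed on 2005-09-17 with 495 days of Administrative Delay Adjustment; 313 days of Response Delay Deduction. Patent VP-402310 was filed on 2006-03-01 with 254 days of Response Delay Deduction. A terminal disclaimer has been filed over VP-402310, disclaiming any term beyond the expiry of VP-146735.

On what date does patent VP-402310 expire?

2029-06-20

Natural term of VP-402310:
  Base: filing + 24 years → 1 March 2030.
  Response Delay Deduction: −254 days → 20 June 2029.
Expiry of referenced patent VP-146735:
  Base: filing + 24 years → 17 September 2029.
  Administrative Delay Adjustment: +495 days → 25 January 2031.
  Response Delay Deduction: −313 days → 18 March 2030.
Terminal disclaimer: VP-402310 expires on the earlier of 20 June 2029 and 18 March 2030.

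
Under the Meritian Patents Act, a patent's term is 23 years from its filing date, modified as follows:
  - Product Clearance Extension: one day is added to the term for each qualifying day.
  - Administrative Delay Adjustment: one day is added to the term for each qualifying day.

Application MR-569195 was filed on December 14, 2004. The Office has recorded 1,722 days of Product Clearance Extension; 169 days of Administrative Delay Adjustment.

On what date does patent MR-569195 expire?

Base term: filing date + 23 years → 14 December 2027.
Product Clearance Extension: +1722 days → 31 August 2032.
Administrative Delay Adjustment: +169 days → 16 February 2033.

2033-02-16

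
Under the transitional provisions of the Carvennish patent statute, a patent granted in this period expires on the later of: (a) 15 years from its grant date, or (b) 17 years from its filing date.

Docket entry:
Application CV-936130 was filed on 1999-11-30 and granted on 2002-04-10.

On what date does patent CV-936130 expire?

2017-04-10

(a) grant + 15 years → 10 April 2017.
(b) filing + 17 years → 30 November 2016.
Later of the two: 10 April 2017.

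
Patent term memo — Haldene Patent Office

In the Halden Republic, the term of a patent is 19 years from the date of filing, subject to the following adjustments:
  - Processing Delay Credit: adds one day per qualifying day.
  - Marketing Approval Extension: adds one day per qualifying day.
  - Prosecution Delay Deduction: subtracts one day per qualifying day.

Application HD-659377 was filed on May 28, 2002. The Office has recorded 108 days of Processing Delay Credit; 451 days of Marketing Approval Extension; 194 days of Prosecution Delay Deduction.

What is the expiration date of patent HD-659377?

May 28, 2022

Base term: filing date + 19 years → 28 May 2021.
Processing Delay Credit: +108 days → 13 September 2021.
Marketing Approval Extension: +451 days → 8 December 2022.
Prosecution Delay Deduction: −194 days → 28 May 2022.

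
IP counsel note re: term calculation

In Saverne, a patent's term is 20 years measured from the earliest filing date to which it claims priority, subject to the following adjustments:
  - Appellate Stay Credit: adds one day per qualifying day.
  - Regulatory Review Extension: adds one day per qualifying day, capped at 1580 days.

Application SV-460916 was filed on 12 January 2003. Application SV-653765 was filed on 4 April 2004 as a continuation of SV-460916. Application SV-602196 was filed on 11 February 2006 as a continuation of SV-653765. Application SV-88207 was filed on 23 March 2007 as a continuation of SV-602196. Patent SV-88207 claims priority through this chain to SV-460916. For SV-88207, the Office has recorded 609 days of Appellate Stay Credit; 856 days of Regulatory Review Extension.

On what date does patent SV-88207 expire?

Earliest priority filing: 12 January 2003.
Base term: 12 January 2003 + 20 years → 12 January 2023.
Appellate Stay Credit: +609 days → 12 September 2024.
Regulatory Review Extension: 856 days (within the 1580-day cap) → +856 days → 16 January 2027.

January 16, 2027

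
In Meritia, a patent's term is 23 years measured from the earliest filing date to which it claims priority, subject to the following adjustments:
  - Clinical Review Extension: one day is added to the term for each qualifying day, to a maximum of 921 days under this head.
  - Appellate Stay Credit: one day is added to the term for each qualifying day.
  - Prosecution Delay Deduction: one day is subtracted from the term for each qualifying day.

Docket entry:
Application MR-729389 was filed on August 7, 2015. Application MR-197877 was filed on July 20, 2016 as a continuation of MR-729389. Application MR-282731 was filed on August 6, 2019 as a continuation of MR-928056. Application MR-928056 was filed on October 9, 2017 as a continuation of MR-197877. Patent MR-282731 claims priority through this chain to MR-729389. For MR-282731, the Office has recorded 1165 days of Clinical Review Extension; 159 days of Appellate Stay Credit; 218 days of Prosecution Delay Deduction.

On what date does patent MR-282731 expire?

December 16, 2040

Earliest priority filing: 7 August 2015.
Base term: 7 August 2015 + 23 years → 7 August 2038.
Clinical Review Extension: 1165 days claimed exceeds the 921-day cap, so +921 days → 13 February 2041.
Appellate Stay Credit: +159 days → 22 July 2041.
Prosecution Delay Deduction: −218 days → 16 December 2040.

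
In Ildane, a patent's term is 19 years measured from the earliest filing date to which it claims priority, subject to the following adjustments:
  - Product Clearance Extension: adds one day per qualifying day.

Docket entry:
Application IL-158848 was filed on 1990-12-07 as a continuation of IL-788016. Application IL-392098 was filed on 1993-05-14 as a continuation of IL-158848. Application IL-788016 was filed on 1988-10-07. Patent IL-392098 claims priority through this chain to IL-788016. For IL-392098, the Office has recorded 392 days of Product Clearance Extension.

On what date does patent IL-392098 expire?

2008-11-02

Earliest priority filing: 7 October 1988.
Base term: 7 October 1988 + 19 years → 7 October 2007.
Product Clearance Extension: +392 days → 2 November 2008.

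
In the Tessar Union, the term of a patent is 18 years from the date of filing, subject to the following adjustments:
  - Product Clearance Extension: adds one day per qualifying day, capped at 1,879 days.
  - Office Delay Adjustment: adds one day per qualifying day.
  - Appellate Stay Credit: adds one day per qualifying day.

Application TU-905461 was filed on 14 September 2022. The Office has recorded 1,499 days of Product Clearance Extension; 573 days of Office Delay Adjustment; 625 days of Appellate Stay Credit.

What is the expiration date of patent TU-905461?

Base term: filing date + 18 years → 14 September 2040.
Product Clearance Extension: 1499 days (within the 1879-day cap) → +1499 days → 22 October 2044.
Office Delay Adjustment: +573 days → 18 May 2046.
Appellate Stay Credit: +625 days → 2 February 2048.

February 2, 2048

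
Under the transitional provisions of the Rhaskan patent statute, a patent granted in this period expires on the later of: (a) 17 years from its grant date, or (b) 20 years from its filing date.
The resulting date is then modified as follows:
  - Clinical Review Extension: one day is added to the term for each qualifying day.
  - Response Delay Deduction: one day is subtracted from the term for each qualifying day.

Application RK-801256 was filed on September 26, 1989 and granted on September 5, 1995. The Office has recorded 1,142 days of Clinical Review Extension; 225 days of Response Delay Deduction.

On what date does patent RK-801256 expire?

2015-03-11

(a) grant + 17 years → 5 September 2012.
(b) filing + 20 years → 26 September 2009.
Later of the two: 5 September 2012.
Clinical Review Extension: +1142 days → 22 October 2015.
Response Delay Deduction: −225 days → 11 March 2015.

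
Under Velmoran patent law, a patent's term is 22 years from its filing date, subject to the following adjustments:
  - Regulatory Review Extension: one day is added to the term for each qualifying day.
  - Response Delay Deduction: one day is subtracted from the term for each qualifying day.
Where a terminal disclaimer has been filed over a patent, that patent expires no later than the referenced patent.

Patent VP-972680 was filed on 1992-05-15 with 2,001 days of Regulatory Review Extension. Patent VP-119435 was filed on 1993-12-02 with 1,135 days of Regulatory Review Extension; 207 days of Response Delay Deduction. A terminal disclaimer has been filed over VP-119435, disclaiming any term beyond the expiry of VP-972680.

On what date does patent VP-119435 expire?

2018-06-17

Natural term of VP-119435:
  Base: filing + 22 years → 2 December 2015.
  Regulatory Review Extension: +1135 days → 10 January 2019.
  Response Delay Deduction: −207 days → 17 June 2018.
Expiry of referenced patent VP-972680:
  Base: filing + 22 years → 15 May 2014.
  Regulatory Review Extension: +2001 days → 6 November 2019.
Terminal disclaimer: VP-119435 expires on the earlier of 17 June 2018 and 6 November 2019.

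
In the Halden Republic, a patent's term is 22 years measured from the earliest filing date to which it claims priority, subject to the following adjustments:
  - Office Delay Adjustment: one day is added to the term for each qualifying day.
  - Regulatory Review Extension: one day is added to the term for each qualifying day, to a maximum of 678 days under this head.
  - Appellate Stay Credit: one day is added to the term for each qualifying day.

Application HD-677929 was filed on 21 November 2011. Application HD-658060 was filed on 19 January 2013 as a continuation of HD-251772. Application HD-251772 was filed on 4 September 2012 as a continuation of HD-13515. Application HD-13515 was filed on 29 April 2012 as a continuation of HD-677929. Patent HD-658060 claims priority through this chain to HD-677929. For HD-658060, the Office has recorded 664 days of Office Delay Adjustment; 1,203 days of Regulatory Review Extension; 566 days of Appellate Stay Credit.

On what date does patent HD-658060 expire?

Earliest priority filing: 21 November 2011.
Base term: 21 November 2011 + 22 years → 21 November 2033.
Office Delay Adjustment: +664 days → 16 September 2035.
Regulatory Review Extension: 1203 days claimed exceeds the 678-day cap, so +678 days → 25 July 2037.
Appellate Stay Credit: +566 days → 11 February 2039.

2039-02-11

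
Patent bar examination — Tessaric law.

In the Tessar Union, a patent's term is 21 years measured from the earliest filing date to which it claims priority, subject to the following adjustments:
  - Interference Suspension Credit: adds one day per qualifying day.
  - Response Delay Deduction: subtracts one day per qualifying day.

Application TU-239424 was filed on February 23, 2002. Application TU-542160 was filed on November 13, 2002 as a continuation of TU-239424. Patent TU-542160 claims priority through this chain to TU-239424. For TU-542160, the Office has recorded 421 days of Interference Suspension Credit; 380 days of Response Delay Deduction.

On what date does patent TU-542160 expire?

2023-04-05

Earliest priority filing: 23 February 2002.
Base term: 23 February 2002 + 21 years → 23 February 2023.
Interference Suspension Credit: +421 days → 19 April 2024.
Response Delay Deduction: −380 days → 5 April 2023.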